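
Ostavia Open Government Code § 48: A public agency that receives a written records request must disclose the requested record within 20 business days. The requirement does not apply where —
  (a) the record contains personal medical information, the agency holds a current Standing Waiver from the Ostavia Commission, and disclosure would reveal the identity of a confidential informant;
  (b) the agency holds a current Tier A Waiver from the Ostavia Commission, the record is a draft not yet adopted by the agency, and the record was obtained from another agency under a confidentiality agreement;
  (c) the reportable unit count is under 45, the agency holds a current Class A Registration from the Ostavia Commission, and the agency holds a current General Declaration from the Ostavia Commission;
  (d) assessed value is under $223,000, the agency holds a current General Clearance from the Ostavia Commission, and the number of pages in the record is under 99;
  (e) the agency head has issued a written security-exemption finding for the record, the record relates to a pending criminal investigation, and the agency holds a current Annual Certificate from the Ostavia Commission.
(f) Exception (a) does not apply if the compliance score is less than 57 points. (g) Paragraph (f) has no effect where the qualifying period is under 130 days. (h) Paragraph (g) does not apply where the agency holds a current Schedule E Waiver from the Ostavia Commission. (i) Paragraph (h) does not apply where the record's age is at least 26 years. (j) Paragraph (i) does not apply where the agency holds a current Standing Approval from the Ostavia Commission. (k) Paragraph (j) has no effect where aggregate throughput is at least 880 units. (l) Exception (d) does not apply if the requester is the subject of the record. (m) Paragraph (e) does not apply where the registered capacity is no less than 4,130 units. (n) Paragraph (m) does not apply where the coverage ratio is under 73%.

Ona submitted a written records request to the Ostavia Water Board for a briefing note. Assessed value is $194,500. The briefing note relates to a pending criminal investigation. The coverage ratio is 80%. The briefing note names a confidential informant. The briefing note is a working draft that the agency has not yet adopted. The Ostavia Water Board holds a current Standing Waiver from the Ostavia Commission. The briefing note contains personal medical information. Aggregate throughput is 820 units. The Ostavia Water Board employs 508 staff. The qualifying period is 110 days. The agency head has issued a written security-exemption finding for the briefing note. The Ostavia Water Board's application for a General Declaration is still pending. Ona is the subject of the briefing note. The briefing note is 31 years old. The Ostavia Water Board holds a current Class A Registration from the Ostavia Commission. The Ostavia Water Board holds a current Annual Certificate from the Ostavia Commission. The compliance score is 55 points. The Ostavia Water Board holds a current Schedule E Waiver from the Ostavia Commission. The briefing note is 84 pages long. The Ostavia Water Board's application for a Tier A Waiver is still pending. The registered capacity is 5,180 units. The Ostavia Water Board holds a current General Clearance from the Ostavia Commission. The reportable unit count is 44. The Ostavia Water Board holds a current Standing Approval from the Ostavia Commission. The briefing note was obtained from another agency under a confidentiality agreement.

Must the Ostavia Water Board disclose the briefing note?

All of (a)'s requirements are met (the briefing note contains personal medical information; a current Standing Waiver is held; the briefing note names a confidential informant). Turning to paragraphs (f)–(k): (f) operates against (a): the compliance score is 55 points, less than the 57 points limit. (g) applies (the qualifying period is 110 days, under the 130 days limit), but is set aside by (h): (h) is triggered — a current Schedule E Waiver is held. (i) would limit (h) — the record's age is 31 years, meeting the 26 years threshold — but (j) sets (i) aside: (j) is engaged — a current Standing Approval is held. (k), which would lift (j), is not triggered — aggregate throughput is 820 units, short of 880 units. (a) is therefore removed.
Exception (b) fails — the Tier A Waiver is not current.
Exception (c) does not apply: the General Declaration is not current.
Exception (d)'s conditions are all satisfied: assessed value is $194,500, under the $223,000 limit; a current General Clearance is held; the number of pages in the record is 84, under the 99 limit. Turning to paragraph (l): (l) applies — Ona is the subject of the briefing note. Exception (d) does not apply.
Exception (e) is satisfied on its face — a written security-exemption finding has been issued; the briefing note relates to a pending investigation; a current Annual Certificate is held. But: (m) operates against (e): the registered capacity is 5,180 units, meeting the 4,130 units threshold. (n), which would lift (m), is not triggered — the coverage ratio is 80%, not under 73%. Exception (e) does not apply.
None of the exceptions is available; § 48 applies in full.

Yes — the Ostavia Water Board must disclose the briefing note.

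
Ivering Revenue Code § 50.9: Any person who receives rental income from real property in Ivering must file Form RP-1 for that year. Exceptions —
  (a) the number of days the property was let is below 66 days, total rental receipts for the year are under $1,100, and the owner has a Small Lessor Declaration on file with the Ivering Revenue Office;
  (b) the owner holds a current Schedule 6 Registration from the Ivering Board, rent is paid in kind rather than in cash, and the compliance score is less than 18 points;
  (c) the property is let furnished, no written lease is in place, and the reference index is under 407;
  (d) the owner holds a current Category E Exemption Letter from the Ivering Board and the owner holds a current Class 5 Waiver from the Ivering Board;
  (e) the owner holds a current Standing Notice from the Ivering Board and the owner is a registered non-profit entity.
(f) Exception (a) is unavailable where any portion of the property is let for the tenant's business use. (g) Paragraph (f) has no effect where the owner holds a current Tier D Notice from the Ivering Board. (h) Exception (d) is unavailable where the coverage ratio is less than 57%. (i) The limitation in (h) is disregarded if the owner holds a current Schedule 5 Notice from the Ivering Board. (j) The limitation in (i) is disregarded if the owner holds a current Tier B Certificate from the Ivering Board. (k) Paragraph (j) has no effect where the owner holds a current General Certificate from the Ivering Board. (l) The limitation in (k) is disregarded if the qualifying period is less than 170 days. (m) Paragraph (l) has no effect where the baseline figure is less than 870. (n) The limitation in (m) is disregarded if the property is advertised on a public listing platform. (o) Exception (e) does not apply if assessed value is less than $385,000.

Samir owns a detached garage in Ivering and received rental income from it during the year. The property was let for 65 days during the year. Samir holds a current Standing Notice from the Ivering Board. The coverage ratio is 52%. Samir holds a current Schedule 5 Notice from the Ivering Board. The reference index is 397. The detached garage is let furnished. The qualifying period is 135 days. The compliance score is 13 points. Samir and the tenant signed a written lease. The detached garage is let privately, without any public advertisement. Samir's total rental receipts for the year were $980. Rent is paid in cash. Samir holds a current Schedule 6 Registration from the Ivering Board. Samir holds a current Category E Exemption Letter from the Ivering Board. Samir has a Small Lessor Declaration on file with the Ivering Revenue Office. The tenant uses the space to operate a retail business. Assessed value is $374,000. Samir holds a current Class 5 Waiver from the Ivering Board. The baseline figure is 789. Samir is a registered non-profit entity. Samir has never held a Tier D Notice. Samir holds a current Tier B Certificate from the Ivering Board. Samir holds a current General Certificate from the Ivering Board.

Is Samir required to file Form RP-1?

No — exception (d) applies; Samir is not required to file Form RP-1.

Exception (a)'s conditions are all satisfied: the number of days the property was let is 65 days, below the 66 days limit; total rental receipts for the year are $980, under the $1,100 limit; a Small Lessor Declaration is on file. However, paragraphs (f)–(g) must be considered: (f) operates against (a): the space is let for business use. (g) is inapplicable (there is no Tier D Notice in force), so (f) stands. Exception (a) does not apply.
Exception (b) requires that rent is paid in kind rather than in cash; but rent is paid in cash, so (b) is unavailable.
Exception (c) does not apply: a written lease is in place.
All of (d)'s requirements are met (a current Category E Exemption Letter is held; a current Class 5 Waiver is held). Applying paragraphs (h)–(n): (h) would limit (d) — the coverage ratio is 52%, less than the 57% limit — but (i) sets (h) aside: (i) operates — a current Schedule 5 Notice is held. (j) is triggered (a current Tier B Certificate is held), but is itself disapplied by (k): (k) operates against (j): a current General Certificate is held. (l) would limit (k) — the qualifying period is 135 days, less than the 170 days limit — but (m) sets (l) aside: (m) operates against (l): the baseline figure is 789, less than the 870 limit. (n) is not triggered (the property is let privately without advertisement), so (m) stands. Exception (d) stands.
Exception (e)'s conditions are all satisfied: a current Standing Notice is held; Samir is a registered non-profit. But applying paragraph (o): (o) is engaged — assessed value is $374,000, less than the $385,000 limit. So (e) is unavailable.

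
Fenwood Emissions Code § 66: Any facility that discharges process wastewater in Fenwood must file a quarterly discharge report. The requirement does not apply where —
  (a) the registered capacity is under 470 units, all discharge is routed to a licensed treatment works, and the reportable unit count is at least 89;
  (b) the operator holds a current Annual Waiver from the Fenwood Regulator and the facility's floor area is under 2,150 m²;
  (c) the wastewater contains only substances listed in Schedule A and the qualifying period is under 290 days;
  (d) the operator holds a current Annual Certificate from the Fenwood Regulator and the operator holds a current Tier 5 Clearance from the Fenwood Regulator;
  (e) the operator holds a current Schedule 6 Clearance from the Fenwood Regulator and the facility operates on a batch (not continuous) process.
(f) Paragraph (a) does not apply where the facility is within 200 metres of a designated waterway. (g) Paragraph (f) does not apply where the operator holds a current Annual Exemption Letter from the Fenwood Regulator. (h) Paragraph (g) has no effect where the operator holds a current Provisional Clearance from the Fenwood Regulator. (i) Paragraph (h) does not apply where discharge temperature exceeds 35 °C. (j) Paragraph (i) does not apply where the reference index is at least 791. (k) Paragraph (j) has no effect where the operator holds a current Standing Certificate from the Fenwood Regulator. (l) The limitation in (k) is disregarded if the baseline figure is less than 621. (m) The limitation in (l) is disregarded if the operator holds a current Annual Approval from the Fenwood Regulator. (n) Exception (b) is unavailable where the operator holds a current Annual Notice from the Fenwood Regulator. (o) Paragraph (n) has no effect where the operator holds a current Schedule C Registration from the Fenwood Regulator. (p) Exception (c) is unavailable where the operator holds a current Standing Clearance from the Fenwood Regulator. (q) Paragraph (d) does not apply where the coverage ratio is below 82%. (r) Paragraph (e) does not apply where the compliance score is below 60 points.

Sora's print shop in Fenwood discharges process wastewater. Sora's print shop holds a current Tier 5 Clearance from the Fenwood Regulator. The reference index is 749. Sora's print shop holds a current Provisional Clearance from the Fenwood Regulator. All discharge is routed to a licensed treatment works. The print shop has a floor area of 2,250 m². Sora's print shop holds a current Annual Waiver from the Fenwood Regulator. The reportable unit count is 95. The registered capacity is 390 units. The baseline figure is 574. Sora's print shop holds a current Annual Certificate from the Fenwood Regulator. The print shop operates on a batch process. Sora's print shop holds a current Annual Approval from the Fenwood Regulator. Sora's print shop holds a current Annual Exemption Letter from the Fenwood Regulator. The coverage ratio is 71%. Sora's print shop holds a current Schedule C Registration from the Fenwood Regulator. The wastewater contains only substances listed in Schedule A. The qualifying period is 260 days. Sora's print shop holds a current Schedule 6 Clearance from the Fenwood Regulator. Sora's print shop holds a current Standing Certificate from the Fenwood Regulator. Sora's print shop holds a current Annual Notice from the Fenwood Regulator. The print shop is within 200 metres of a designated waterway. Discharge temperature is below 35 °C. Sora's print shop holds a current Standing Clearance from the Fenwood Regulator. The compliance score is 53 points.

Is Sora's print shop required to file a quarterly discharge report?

Yes — Sora's print shop must file a quarterly discharge report.

Exception (a) is satisfied on its face — the registered capacity is 390 units, under the 470 units limit; discharge is routed to a licensed treatment works; the reportable unit count is 95, meeting the 89 threshold. However, paragraphs (f)–(m) must be considered: (f) is triggered — the print shop is within 200 m of a designated waterway. (g) would limit (f) — a current Annual Exemption Letter is held — but (h) sets (g) aside: (h) operates against (g): a current Provisional Clearance is held. (i) does not operate here (discharge temperature is below 35 °C), so (h) stands. So (a) is unavailable.
Exception (b) requires that the facility's floor area is under 2,150 m²; but the facility's floor area is 2,250 m², not under 2,150 m², so (b) is unavailable.
Exception (c) is satisfied on its face — the wastewater is Schedule-A-only; the qualifying period is 260 days, under the 290 days limit. Turning to paragraph (p): (p) operates against (c): a current Standing Clearance is held. So (c) is unavailable.
All of (d)'s requirements are met (a current Annual Certificate is held; a current Tier 5 Clearance is held). But: (q) operates against (d): the coverage ratio is 71%, below the 82% limit. Exception (d) does not apply.
Exception (e) is satisfied on its face — a current Schedule 6 Clearance is held; the facility operates on a batch process. But: (r) applies — the compliance score is 53 points, below the 60 points limit. (e) is therefore removed.
None of the exceptions is available; § 66 applies in full.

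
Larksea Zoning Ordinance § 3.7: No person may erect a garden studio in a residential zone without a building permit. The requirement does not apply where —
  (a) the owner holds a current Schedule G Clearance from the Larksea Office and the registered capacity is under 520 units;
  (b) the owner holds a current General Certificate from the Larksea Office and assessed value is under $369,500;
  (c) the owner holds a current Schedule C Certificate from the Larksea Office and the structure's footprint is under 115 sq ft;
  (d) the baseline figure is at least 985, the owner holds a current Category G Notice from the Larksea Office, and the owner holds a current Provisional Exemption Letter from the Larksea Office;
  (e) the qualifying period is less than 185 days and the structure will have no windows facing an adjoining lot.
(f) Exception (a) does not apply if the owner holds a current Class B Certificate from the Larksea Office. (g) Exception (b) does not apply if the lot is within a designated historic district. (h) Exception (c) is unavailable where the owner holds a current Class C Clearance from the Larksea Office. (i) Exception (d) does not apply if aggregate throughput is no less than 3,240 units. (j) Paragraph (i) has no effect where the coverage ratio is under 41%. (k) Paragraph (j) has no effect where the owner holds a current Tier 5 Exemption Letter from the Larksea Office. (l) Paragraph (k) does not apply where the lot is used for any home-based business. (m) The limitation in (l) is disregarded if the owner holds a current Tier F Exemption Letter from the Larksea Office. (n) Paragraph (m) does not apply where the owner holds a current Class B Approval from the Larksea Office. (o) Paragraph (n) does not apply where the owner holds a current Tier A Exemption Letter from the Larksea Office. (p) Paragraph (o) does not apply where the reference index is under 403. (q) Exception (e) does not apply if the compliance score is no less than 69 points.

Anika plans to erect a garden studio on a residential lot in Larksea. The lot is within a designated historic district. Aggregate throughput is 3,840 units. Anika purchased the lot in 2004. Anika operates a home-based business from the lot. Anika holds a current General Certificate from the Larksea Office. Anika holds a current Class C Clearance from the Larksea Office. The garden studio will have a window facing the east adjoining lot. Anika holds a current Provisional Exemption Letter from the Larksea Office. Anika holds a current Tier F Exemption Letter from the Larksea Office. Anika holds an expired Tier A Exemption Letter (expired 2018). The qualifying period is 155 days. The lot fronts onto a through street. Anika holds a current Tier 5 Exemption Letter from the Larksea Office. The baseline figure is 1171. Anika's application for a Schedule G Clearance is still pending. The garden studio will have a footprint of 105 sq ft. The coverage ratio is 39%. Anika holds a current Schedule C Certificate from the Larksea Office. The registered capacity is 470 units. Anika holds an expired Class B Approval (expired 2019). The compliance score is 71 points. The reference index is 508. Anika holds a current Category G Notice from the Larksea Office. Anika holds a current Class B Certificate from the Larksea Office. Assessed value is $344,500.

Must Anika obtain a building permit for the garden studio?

Yes — Anika must obtain a building permit.

Exception (a) requires that the owner holds a current Schedule G Clearance from the Larksea Office; but no current Schedule G Clearance is held, so (a) is unavailable.
Exception (b) is satisfied on its face — a current General Certificate is held; assessed value is $344,500, under the $369,500 limit. Turning to paragraph (g): (g) operates against (b): the lot is in a historic district. (b) is therefore removed.
Exception (c)'s conditions are all satisfied: a current Schedule C Certificate is held; the structure's footprint is 105 sq ft, under the 115 sq ft limit. But: (h) operates — a current Class C Clearance is held. Exception (c) does not apply.
Exception (d): the baseline figure is 1,171, meeting the 985 threshold; a current Category G Notice is held; a current Provisional Exemption Letter is held — every condition holds. But applying paragraphs (i)–(p): (i) applies — aggregate throughput is 3,840 units, meeting the 3,240 units threshold. (j) operates (the coverage ratio is 39%, under the 41% limit), but is displaced by (k): (k) operates against (j): a current Tier 5 Exemption Letter is held. (l) is engaged (a home-based business operates on the lot), but yields to (m): (m) applies — a current Tier F Exemption Letter is held. (n), which would lift (m), is inapplicable — no current Class B Approval is held. So (d) is unavailable.
Exception (e) fails — a window faces an adjoining lot.
No exception is made out. Anika falls within the general rule.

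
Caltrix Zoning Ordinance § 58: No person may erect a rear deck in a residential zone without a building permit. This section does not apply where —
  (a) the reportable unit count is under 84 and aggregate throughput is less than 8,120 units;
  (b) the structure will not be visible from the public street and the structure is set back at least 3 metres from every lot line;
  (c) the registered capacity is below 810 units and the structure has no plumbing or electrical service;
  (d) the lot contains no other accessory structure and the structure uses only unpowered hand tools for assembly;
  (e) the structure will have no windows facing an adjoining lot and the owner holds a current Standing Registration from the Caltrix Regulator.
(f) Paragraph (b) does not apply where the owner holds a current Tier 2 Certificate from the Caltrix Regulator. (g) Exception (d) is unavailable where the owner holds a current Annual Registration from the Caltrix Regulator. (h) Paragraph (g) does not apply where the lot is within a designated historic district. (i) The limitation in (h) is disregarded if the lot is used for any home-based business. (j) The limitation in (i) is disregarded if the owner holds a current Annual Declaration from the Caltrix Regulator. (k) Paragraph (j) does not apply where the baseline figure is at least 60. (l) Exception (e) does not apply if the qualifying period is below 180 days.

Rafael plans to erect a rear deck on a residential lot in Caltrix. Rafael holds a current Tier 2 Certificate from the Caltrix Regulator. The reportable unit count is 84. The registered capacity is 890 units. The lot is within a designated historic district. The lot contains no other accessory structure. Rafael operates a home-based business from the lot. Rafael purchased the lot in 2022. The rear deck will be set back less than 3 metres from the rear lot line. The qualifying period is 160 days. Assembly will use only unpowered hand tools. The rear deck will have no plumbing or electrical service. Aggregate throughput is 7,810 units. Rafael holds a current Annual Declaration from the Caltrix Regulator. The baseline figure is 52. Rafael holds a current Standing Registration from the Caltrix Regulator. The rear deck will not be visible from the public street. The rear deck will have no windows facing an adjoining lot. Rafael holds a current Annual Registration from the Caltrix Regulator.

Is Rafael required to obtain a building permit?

Exception (a) requires that the reportable unit count is under 84; but the reportable unit count is 84, not under 84, so (a) is unavailable.
Exception (b) requires that the structure is set back at least 3 metres from every lot line; but the rear setback is under 3 m, so (b) is unavailable.
Exception (c) requires that the registered capacity is below 810 units; but the registered capacity is 890 units, not below 810 units, so (c) is unavailable.
Exception (d)'s conditions are all satisfied: the lot has no other accessory structure; assembly uses only hand tools. Considering the limiting provisions: (g) would limit (d) — a current Annual Registration is held — but (h) sets (g) aside: (h) operates against (g): the lot is in a historic district. (i) would limit (h) — a home-based business operates on the lot — but (j) sets (i) aside: (j) is triggered — a current Annual Declaration is held. (k) is inapplicable (the baseline figure is 52, short of 60), so (j) stands. (d) remains available.
Exception (e)'s conditions are all satisfied: no windows face an adjoining lot; a current Standing Registration is held. Turning to paragraph (l): (l) operates against (e): the qualifying period is 160 days, below the 180 days limit. (e) is therefore removed.

No — exception (d) applies; Rafael does not need a building permit.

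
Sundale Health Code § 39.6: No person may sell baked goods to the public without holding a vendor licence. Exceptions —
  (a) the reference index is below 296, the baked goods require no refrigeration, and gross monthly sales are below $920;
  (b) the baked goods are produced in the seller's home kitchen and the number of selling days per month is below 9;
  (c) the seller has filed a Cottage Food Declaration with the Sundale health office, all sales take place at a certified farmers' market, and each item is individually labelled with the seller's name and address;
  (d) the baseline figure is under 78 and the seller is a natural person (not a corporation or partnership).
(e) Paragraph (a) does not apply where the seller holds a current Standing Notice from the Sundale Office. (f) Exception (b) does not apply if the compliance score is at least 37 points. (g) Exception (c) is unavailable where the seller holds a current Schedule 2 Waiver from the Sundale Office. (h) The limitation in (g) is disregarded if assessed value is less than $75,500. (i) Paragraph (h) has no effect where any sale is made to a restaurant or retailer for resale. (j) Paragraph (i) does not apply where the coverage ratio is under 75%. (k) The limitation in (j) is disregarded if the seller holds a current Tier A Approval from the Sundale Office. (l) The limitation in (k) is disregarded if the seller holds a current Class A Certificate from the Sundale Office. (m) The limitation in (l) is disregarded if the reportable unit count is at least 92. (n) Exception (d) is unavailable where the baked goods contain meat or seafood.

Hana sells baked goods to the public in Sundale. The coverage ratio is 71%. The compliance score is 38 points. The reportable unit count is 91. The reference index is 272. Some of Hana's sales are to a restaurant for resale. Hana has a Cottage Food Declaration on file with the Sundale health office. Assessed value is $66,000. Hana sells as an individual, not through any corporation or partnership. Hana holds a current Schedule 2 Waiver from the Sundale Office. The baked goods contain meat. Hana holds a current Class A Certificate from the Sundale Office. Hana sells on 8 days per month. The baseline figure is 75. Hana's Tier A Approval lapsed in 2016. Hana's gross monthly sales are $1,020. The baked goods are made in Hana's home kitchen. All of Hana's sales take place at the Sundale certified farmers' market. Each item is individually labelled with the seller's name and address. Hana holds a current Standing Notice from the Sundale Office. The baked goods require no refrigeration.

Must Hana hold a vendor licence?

Exception (a) does not apply: gross monthly sales are $1,020, not below $920.
Exception (b) is satisfied on its face — the baked goods are home-kitchen produced; the number of selling days per month is 8, below the 9 limit. Turning to paragraph (f): (f) is engaged — the compliance score is 38 points, meeting the 37 points threshold. So (b) is unavailable.
All of (c)'s requirements are met (a Cottage Food Declaration is on file; all sales are at a certified farmers' market; items are individually labelled). Considering the limiting provisions: (g) would limit (c) — a current Schedule 2 Waiver is held — but (h) sets (g) aside: (h) operates against (g): assessed value is $66,000, less than the $75,500 limit. (i) operates (some sales are to a restaurant for resale), but is displaced by (j): (j) operates — the coverage ratio is 71%, under the 75% limit. (k) is inapplicable (no current Tier A Approval is held), so (j) stands. Exception (c) stands.
Exception (d): the baseline figure is 75, under the 78 limit; the seller is a natural person — every condition holds. However, paragraph (n) must be considered: (n) operates against (d): the baked goods contain meat. Exception (d) does not apply.

No — exception (c) applies; Hana is not required to hold a vendor licence.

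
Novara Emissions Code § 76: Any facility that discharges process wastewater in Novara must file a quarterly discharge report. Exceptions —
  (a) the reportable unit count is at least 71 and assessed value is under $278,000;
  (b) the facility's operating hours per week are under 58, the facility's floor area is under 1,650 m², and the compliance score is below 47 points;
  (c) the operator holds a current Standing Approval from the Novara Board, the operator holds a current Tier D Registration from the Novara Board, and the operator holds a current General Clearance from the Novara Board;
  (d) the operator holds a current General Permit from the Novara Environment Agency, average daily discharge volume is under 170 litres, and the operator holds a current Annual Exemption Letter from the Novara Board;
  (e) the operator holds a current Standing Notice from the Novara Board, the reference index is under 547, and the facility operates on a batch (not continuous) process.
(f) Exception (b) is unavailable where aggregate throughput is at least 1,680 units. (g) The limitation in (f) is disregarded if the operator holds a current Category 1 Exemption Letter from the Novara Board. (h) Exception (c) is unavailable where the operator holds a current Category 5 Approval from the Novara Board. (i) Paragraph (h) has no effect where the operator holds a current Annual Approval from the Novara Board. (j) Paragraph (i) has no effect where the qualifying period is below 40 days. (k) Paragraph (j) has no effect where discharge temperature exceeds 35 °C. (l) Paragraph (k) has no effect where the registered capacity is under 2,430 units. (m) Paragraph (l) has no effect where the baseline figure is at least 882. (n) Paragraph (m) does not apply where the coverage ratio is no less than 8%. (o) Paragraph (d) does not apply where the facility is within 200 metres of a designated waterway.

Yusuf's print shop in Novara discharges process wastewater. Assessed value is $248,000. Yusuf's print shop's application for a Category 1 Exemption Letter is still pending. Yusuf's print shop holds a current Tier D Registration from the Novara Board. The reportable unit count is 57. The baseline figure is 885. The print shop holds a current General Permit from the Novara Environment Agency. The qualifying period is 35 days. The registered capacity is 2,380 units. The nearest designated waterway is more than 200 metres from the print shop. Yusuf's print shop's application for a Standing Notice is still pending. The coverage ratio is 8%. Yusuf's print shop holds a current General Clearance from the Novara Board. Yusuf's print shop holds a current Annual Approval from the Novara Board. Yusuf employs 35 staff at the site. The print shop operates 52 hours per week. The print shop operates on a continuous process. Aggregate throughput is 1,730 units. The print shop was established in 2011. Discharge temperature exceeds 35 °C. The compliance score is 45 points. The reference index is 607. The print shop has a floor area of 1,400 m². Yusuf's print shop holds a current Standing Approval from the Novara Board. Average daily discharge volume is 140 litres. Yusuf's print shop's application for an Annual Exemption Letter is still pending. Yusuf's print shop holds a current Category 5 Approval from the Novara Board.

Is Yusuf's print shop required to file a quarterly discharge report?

Yes — Yusuf's print shop must file a quarterly discharge report.

Exception (a) does not apply: the reportable unit count is 57, short of 71.
Exception (b)'s conditions are all satisfied: the facility's operating hours per week are 52, under the 58 limit; the facility's floor area is 1,400 m², under the 1,650 m² limit; the compliance score is 45 points, below the 47 points limit. Turning to paragraphs (f)–(g): (f) is engaged — aggregate throughput is 1,730 units, meeting the 1,680 units threshold. (g), which would lift (f), does not operate here — the Category 1 Exemption Letter is not current. Exception (b) does not apply.
Exception (c): a current Standing Approval is held; a current Tier D Registration is held; a current General Clearance is held — every condition holds. However, paragraphs (h)–(n) must be considered: (h) operates against (c): a current Category 5 Approval is held. (i) is triggered (a current Annual Approval is held), but is overridden by (j): (j) operates against (i): the qualifying period is 35 days, below the 40 days limit. (k) would limit (j) — discharge temperature exceeds 35 °C — but (l) sets (k) aside: (l) is triggered — the registered capacity is 2,380 units, under the 2,430 units limit. (m) is engaged (the baseline figure is 885, meeting the 882 threshold), but is set aside by (n): (n) operates — the coverage ratio is 8%, meeting the 8% threshold. (c) is therefore removed.
Exception (d) requires that the operator holds a current Annual Exemption Letter from the Novara Board; but the Annual Exemption Letter is not current, so (d) is unavailable.
Exception (e) fails — the Standing Notice is not current.
None of the exceptions is available; § 76 applies in full.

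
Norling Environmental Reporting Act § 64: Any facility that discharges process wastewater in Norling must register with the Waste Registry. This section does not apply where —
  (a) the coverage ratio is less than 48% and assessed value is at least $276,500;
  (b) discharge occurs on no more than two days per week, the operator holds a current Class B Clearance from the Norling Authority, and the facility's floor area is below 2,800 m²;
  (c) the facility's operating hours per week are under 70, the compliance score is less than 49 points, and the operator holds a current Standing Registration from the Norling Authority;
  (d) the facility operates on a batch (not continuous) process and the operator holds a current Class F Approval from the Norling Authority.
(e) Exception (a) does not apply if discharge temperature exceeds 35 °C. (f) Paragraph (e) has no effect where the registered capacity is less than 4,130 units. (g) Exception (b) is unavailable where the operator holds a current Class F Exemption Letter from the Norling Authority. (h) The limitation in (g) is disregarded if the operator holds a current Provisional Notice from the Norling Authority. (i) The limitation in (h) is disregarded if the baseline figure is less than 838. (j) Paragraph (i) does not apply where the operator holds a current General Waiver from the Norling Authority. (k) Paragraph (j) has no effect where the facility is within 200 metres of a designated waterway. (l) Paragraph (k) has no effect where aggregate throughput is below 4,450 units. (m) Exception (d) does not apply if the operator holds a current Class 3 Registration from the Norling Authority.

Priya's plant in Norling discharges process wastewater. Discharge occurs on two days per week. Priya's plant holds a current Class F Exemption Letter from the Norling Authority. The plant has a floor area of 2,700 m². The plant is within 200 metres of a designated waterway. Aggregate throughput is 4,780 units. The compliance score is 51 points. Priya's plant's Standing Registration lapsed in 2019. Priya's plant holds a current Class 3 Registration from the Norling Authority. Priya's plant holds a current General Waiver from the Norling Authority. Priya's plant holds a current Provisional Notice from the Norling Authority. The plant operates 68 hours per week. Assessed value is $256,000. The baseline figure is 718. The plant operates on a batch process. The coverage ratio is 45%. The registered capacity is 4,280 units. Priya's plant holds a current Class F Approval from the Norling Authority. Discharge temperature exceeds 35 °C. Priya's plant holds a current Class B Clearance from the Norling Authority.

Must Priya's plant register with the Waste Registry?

Yes — Priya's plant must register with the Waste Registry.

Exception (a) requires that assessed value is at least $276,500; but assessed value is $256,000, short of $276,500, so (a) is unavailable.
Exception (b): discharge occurs on no more than two days per week; a current Class B Clearance is held; the facility's floor area is 2,700 m², below the 2,800 m² limit — every condition holds. But applying paragraphs (g)–(l): (g) is engaged — a current Class F Exemption Letter is held. (h) would limit (g) — a current Provisional Notice is held — but (i) sets (h) aside: (i) operates against (h): the baseline figure is 718, less than the 838 limit. (j) would limit (i) — a current General Waiver is held — but (k) sets (j) aside: (k) is triggered — the plant is within 200 m of a designated waterway. (l) is not triggered (aggregate throughput is 4,780 units, not below 4,450 units), so (k) stands. So (b) is unavailable.
Exception (c) does not apply: the compliance score is 51 points, not less than 49 points.
Exception (d) is satisfied on its face — the facility operates on a batch process; a current Class F Approval is held. But: (m) is triggered — a current Class 3 Registration is held. So (d) is unavailable.
No exception applies. The general rule governs.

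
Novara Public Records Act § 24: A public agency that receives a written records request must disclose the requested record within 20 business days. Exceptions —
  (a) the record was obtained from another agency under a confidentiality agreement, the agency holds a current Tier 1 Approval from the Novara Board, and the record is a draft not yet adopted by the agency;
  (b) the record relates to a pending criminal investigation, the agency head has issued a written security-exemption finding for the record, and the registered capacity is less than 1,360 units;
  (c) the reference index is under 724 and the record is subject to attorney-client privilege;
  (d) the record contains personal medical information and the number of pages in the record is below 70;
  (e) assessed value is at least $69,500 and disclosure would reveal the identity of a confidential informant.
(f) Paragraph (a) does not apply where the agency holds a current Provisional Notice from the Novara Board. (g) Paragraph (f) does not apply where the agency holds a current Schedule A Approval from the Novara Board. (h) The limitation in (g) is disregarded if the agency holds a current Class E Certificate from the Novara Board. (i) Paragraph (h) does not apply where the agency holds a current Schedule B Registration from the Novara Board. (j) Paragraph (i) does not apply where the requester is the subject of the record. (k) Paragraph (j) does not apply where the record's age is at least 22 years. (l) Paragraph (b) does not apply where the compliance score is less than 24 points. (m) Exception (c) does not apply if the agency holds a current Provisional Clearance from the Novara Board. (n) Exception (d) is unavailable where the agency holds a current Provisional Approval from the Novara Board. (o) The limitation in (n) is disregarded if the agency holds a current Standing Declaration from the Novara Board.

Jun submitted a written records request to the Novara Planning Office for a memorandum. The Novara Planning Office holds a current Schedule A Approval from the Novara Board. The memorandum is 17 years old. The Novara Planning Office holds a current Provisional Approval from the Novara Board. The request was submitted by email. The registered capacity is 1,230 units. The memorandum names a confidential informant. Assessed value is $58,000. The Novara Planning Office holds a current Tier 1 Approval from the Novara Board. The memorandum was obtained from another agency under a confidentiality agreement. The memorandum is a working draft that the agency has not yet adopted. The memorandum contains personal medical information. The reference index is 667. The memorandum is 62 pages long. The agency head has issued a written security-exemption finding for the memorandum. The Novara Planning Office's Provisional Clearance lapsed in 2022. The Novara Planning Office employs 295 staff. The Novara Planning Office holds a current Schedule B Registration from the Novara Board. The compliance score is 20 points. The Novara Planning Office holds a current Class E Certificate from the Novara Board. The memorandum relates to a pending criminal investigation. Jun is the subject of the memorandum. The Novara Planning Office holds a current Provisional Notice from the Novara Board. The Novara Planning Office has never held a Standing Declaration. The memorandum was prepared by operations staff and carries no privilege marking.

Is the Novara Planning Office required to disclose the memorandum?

Yes — the Novara Planning Office must disclose the memorandum.

Exception (a): the memorandum was obtained under a confidentiality agreement; a current Tier 1 Approval is held; the memorandum is an unadopted draft — every condition holds. However, paragraphs (f)–(k) must be considered: (f) operates — a current Provisional Notice is held. (g) would limit (f) — a current Schedule A Approval is held — but (h) sets (g) aside: (h) operates against (g): a current Class E Certificate is held. (i) applies (a current Schedule B Registration is held), but yields to (j): (j) operates against (i): Jun is the subject of the memorandum. (k) does not operate here (the record's age is 17 years, short of 22 years), so (j) stands. So (a) is unavailable.
All of (b)'s requirements are met (the memorandum relates to a pending investigation; a written security-exemption finding has been issued; the registered capacity is 1,230 units, less than the 1,360 units limit). However, paragraph (l) must be considered: (l) is engaged — the compliance score is 20 points, less than the 24 points limit. Exception (b) does not apply.
Exception (c) does not apply: the memorandum carries no privilege marking.
Exception (d) is satisfied on its face — the memorandum contains personal medical information; the number of pages in the record is 62, below the 70 limit. However, paragraphs (n)–(o) must be considered: (n) operates against (d): a current Provisional Approval is held. (o) does not operate here (no current Standing Declaration is held), so (n) stands. So (d) is unavailable.
Exception (e) requires that assessed value is at least $69,500; but assessed value is $58,000, short of $69,500, so (e) is unavailable.
Every exception is unavailable, so the rule governs.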